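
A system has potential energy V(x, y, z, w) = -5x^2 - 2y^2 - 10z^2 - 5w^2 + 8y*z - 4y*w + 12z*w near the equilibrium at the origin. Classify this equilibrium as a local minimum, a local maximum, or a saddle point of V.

local maximum

The Hessian at the origin is H = [[-10, 0, 0, 0], [0, -4, 8, -4], [0, 8, -20, 12], [0, -4, 12, -10]].
Row-reducing H symmetrically gives the diagonal entries -10, -4, -4, -2.
Counting signs: 4 negative.
H is negative definite, so the origin is a strict local maximum.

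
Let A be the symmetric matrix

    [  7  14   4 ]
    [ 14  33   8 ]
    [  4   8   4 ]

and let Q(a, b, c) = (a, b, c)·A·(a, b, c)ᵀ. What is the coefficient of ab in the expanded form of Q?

The coefficient of ab is A[1,2] + A[2,1] = 2·14 = 28.

28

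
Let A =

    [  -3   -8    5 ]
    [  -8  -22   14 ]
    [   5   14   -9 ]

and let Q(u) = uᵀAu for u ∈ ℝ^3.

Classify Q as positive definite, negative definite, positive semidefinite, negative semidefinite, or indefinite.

negative semidefinite

Congruent diagonalization of A (simultaneous row and column reduction) yields pivots -3, -2/3, 0.
That gives 2 negative, 1 zero pivots.
Hence Q is negative semidefinite.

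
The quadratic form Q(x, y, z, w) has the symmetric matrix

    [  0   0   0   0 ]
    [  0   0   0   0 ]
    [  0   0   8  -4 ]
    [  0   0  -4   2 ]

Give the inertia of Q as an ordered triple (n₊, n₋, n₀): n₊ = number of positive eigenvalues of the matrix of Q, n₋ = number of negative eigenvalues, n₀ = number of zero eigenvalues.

Congruent diagonalization of A (simultaneous row and column reduction) yields pivots 0, 0, 8, 0.
So there are 1 positive, 3 zero pivots.

(1, 0, 3)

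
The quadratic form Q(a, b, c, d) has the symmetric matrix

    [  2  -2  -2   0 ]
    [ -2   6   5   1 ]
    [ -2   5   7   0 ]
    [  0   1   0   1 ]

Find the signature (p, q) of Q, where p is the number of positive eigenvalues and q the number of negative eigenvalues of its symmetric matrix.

Congruent diagonalization of A (simultaneous row and column reduction) yields pivots 2, 4, 11/4, 6/11.
So there are 4 positive pivots.

(4, 0)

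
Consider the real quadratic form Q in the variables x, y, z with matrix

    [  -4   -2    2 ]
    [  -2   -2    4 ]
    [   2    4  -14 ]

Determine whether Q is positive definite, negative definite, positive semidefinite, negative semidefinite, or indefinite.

negative definite

Leading principal minors: Δ_1 = -4, Δ_2 = 4, Δ_3 = -16.
The signs alternate starting with Δ_1 < 0, so by Sylvester's criterion Q is negative definite.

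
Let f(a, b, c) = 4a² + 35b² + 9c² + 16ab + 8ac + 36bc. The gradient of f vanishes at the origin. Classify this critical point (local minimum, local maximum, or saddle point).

The Hessian at the origin is H = [[8, 16, 8], [16, 70, 36], [8, 36, 18]].
Applying the same elementary operations to the rows and columns of H produces a congruent diagonal matrix with entries 8, 38, -10/19.
Counting signs: 2 positive, 1 negative.
H is indefinite, so the origin is a saddle point.

saddle point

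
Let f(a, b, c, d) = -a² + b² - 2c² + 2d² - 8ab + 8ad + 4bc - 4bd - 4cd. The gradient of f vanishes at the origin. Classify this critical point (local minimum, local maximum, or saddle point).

The Hessian at the origin is H = [[-2, -8, 0, 8], [-8, 2, 4, -4], [0, 4, -4, -4], [8, -4, -4, 4]].
Congruent diagonalization of H (simultaneous row and column reduction) yields pivots -2, 34, -76/17, -40/19.
Counting signs: 1 positive, 3 negative.
H is indefinite, so the origin is a saddle point.

saddle point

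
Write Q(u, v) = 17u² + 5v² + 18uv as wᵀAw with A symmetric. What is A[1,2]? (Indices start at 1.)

The coefficient of u·v in Q is 18. For a symmetric A this equals A[1,2] + A[2,1] = 2·A[1,2].
So A[1,2] = 18/2 = 9.

9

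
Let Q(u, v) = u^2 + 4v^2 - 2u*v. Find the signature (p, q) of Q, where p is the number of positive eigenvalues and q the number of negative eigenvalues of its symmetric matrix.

(2, 0)

The associated matrix is A = [[1, -1], [-1, 4]].
An LDLᵀ factorisation of A has diagonal entries 1, 3.
That gives 2 positive pivots.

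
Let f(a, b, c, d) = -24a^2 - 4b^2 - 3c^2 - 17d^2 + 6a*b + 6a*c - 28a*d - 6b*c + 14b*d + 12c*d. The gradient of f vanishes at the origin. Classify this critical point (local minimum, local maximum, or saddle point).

local maximum

The Hessian at the origin is H = [[-48, 6, 6, -28], [6, -8, -6, 14], [6, -6, -6, 12], [-28, 14, 12, -34]].
Row-reducing H symmetrically gives the diagonal entries -48, -29/4, -42/29, -40/21.
Counting signs: 4 negative.
H is negative definite, so the origin is a strict local maximum.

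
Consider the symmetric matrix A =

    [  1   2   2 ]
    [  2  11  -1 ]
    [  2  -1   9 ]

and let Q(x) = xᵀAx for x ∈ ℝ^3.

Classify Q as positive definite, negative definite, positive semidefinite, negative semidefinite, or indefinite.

positive definite

Applying the same elementary operations to the rows and columns of A produces a congruent diagonal matrix with entries 1, 7, 10/7.
So there are 3 positive pivots.
Hence Q is positive definite.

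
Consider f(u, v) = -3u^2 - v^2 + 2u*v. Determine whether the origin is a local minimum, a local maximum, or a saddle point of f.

The Hessian at the origin is H = [[-6, 2], [2, -2]].
det H = -6·-2 − (2)² = 8 > 0 and H[1,1] = -6 < 0, so H is negative definite.
Therefore the origin is a local maximum.

local maximum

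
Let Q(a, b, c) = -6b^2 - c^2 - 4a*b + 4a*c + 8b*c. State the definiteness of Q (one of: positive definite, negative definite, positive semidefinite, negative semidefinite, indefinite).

The symmetric matrix is A = [[0, -2, 2], [-2, -6, 4], [2, 4, -1]].
A is congruent to a diagonal matrix with 2 positive, 1 negative and 0 zero entries, so Q is indefinite.

indefinite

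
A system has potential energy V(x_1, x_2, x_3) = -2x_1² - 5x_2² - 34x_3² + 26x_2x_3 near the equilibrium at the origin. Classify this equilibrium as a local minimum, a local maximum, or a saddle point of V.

The Hessian at the origin is H = [[-4, 0, 0], [0, -10, 26], [0, 26, -68]].
Applying the same elementary operations to the rows and columns of H produces a congruent diagonal matrix with entries -4, -10, -2/5.
That gives 3 negative pivots.
H is negative definite, so the origin is a strict local maximum.

local maximum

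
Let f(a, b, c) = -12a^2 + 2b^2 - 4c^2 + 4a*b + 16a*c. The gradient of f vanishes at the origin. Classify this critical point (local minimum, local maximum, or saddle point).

The Hessian at the origin is H = [[-24, 4, 16], [4, 4, 0], [16, 0, -8]].
Congruent diagonalization of H (simultaneous row and column reduction) yields pivots -24, 14/3, 8/7.
Counting signs: 2 positive, 1 negative.
H is indefinite, so the origin is a saddle point.

saddle point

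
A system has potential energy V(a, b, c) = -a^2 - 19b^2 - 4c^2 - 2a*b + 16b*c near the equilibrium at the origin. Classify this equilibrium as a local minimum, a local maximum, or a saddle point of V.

The Hessian at the origin is H = [[-2, -2, 0], [-2, -38, 16], [0, 16, -8]].
Symmetric row and column elimination reduces H to a congruent diagonal form with pivots -2, -36, -8/9.
So there are 3 negative pivots.
H is negative definite, so the origin is a strict local maximum.

local maximum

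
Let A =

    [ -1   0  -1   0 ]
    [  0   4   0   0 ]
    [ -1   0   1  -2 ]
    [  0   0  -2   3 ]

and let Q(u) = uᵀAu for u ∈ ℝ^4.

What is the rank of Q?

Symmetric row and column elimination reduces A to a congruent diagonal form with pivots -1, 4, 2, 1.
That gives 3 positive, 1 negative pivots.
The rank is the number of nonzero pivots: 4.

4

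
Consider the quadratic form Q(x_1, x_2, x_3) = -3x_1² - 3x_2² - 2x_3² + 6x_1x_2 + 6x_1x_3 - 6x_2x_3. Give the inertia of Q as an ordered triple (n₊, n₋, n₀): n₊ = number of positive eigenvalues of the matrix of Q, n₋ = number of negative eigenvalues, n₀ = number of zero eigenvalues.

The symmetric matrix is A = [[-3, 3, 3], [3, -3, -3], [3, -3, -2]].
Row-reducing A symmetrically gives the diagonal entries -3, 0, 1.
So there are 1 positive, 1 negative, 1 zero pivots.

(1, 1, 1)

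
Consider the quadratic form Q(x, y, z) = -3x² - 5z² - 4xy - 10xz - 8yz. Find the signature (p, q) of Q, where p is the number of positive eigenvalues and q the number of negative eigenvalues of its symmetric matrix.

(2, 1)

The associated matrix is A = [[-3, -2, -5], [-2, 0, -4], [-5, -4, -5]].
An LDLᵀ factorisation of A has diagonal entries -3, 4/3, 3.
So there are 2 positive, 1 negative pivots.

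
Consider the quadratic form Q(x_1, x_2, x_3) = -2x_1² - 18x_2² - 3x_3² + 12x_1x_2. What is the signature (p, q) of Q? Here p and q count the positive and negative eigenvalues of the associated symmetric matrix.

Write A = [[-2, 6, 0], [6, -18, 0], [0, 0, -3]].
Congruent diagonalization of A (simultaneous row and column reduction) yields pivots -2, 0, -3.
So there are 2 negative, 1 zero pivots.

(0, 2)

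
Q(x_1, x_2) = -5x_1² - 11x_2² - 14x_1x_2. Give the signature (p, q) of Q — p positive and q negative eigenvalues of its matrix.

The symmetric matrix is A = [[-5, -7], [-7, -11]].
Congruent diagonalization of A (simultaneous row and column reduction) yields pivots -5, -6/5.
So there are 2 negative pivots.

(0, 2)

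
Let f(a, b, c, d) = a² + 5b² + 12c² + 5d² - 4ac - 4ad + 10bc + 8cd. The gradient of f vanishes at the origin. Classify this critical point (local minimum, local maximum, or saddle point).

local minimum

The Hessian at the origin is H = [[2, 0, -4, -4], [0, 10, 10, 0], [-4, 10, 24, 8], [-4, 0, 8, 10]].
Applying the same elementary operations to the rows and columns of H produces a congruent diagonal matrix with entries 2, 10, 6, 2.
So there are 4 positive pivots.
H is positive definite, so the origin is a strict local minimum.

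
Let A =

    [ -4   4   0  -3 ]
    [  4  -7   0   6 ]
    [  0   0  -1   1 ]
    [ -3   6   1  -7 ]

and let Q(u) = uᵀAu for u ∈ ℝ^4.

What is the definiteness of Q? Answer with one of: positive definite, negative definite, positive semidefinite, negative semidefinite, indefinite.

Leading principal minors: Δ_1 = -4, Δ_2 = 12, Δ_3 = -12, Δ_4 = 9.
The signs alternate starting with Δ_1 < 0, so by Sylvester's criterion Q is negative definite.

negative definite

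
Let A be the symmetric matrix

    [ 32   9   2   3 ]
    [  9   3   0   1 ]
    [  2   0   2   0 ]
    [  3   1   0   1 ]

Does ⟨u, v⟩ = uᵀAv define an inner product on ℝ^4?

Leading principal minors: Δ_1 = 32, Δ_2 = 15, Δ_3 = 18, Δ_4 = 12.
All leading principal minors are positive, so by Sylvester's criterion Q is positive definite.
⟨·,·⟩ is an inner product exactly when A is positive definite.

yes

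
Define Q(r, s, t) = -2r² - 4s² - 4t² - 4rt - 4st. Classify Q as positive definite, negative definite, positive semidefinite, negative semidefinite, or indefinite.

The symmetric matrix of Q is A = [[-2, 0, -2], [0, -4, -2], [-2, -2, -4]].
Leading principal minors: Δ_1 = -2, Δ_2 = 8, Δ_3 = -8.
The signs alternate starting with Δ_1 < 0, so by Sylvester's criterion Q is negative definite.

negative definite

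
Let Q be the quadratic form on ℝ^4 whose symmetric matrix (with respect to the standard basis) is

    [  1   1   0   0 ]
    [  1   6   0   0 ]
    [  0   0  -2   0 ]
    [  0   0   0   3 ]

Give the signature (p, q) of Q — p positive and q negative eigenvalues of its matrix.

(3, 1)

Applying the same elementary operations to the rows and columns of A produces a congruent diagonal matrix with entries 1, 5, -2, 3.
So there are 3 positive, 1 negative pivots.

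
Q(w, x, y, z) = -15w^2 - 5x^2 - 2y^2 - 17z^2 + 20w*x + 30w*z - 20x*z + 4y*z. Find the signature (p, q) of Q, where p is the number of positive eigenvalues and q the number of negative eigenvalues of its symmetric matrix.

The symmetric matrix is A = [[-15, 10, 0, 15], [10, -5, 0, -10], [0, 0, -2, 2], [15, -10, 2, -17]].
Symmetric row and column elimination reduces A to a congruent diagonal form with pivots -15, 5/3, -2, 0.
Counting signs: 1 positive, 2 negative, 1 zero.

(1, 2)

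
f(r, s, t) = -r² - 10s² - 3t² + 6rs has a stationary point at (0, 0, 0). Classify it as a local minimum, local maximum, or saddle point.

The Hessian at the origin is H = [[-2, 6, 0], [6, -20, 0], [0, 0, -6]].
Symmetric row and column elimination reduces H to a congruent diagonal form with pivots -2, -2, -6.
So there are 3 negative pivots.
H is negative definite, so the origin is a strict local maximum.

local maximum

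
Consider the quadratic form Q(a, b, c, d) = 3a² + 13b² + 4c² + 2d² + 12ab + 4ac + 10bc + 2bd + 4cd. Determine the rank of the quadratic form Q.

Write A = [[3, 6, 2, 0], [6, 13, 5, 1], [2, 5, 4, 2], [0, 1, 2, 2]].
Row-reducing A symmetrically gives the diagonal entries 3, 1, 5/3, 2/5.
Counting signs: 4 positive.
The rank is the number of nonzero pivots: 4.

4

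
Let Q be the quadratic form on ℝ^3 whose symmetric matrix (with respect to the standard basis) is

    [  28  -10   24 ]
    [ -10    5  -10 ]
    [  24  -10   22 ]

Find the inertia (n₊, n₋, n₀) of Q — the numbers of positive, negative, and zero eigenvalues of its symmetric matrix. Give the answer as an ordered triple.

(2, 0, 1)

Row-reducing A symmetrically gives the diagonal entries 28, 10/7, 0.
That gives 2 positive, 1 zero pivots.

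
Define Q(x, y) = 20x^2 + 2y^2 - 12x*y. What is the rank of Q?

The associated matrix is A = [[20, -6], [-6, 2]].
Applying the same elementary operations to the rows and columns of A produces a congruent diagonal matrix with entries 20, 1/5.
That gives 2 positive pivots.
The rank is the number of nonzero pivots: 2.

2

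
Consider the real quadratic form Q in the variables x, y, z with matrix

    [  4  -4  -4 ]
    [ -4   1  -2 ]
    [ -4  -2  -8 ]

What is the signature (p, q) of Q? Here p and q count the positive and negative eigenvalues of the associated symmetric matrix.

(1, 1)

Symmetric row and column elimination reduces A to a congruent diagonal form with pivots 4, -3, 0.
Counting signs: 1 positive, 1 negative, 1 zero.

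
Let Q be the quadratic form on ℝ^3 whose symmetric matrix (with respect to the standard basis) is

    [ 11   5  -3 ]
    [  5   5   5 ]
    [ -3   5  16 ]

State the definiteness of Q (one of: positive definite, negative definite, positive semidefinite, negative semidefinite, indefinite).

Leading principal minors: Δ_1 = 11, Δ_2 = 30, Δ_3 = 10.
All leading principal minors are positive, so by Sylvester's criterion Q is positive definite.

positive definite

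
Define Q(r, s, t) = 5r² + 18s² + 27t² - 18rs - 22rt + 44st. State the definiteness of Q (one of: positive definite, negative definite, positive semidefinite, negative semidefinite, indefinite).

Write A = [[5, -9, -11], [-9, 18, 22], [-11, 22, 27]].
Symmetric row and column elimination reduces A to a congruent diagonal form with pivots 5, 9/5, 1/9.
That gives 3 positive pivots.
Hence Q is positive definite.

positive definite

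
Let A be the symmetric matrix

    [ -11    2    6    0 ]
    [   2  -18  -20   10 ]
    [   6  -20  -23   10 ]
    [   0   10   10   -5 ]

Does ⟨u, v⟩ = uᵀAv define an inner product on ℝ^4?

Applying the same elementary operations to the rows and columns of A produces a congruent diagonal matrix with entries -11, -194/11, 53/97, -15/53.
Counting signs: 1 positive, 3 negative.
Hence Q is indefinite.
⟨·,·⟩ is an inner product exactly when A is positive definite.

no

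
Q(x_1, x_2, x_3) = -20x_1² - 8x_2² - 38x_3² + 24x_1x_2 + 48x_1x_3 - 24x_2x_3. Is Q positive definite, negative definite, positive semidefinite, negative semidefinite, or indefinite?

The symmetric matrix of Q is A = [[-20, 12, 24], [12, -8, -12], [24, -12, -38]].
Leading principal minors: Δ_1 = -20, Δ_2 = 16, Δ_3 = -32.
The signs alternate starting with Δ_1 < 0, so by Sylvester's criterion Q is negative definite.

negative definite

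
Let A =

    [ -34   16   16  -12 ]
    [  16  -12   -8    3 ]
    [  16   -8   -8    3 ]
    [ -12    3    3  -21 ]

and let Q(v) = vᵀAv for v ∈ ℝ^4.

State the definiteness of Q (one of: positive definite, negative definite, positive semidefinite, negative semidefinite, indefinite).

Congruent diagonalization of A (simultaneous row and column reduction) yields pivots -34, -76/17, -8/19, -15/8.
So there are 4 negative pivots.
Hence Q is negative definite.

negative definite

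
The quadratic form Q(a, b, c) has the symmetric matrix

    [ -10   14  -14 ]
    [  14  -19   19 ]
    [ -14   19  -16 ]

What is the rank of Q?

3

An LDLᵀ factorisation of A has diagonal entries -10, 3/5, 3.
That gives 2 positive, 1 negative pivots.
The rank is the number of nonzero pivots: 3.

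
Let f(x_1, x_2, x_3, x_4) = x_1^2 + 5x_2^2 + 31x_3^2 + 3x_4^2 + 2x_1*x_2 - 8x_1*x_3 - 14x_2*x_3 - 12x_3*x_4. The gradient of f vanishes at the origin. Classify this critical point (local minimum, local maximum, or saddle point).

The Hessian at the origin is H = [[2, 2, -8, 0], [2, 10, -14, 0], [-8, -14, 62, -12], [0, 0, -12, 6]].
Applying the same elementary operations to the rows and columns of H produces a congruent diagonal matrix with entries 2, 8, 51/2, 6/17.
So there are 4 positive pivots.
H is positive definite, so the origin is a strict local minimum.

local minimum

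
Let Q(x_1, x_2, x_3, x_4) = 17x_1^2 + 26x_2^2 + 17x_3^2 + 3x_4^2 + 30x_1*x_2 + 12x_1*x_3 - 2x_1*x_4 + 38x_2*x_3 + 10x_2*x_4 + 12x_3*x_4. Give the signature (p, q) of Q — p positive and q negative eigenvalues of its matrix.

The associated matrix is A = [[17, 15, 6, -1], [15, 26, 19, 5], [6, 19, 17, 6], [-1, 5, 6, 3]].
Symmetric row and column elimination reduces A to a congruent diagonal form with pivots 17, 217/17, 36/217, 2/9.
That gives 4 positive pivots.

(4, 0)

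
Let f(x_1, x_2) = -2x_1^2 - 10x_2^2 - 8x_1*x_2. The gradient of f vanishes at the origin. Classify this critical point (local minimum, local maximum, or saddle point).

The Hessian at the origin is H = [[-4, -8], [-8, -20]].
det H = -4·-20 − (-8)² = 16 > 0 and H[1,1] = -4 < 0, so H is negative definite.
Therefore the origin is a local maximum.

local maximum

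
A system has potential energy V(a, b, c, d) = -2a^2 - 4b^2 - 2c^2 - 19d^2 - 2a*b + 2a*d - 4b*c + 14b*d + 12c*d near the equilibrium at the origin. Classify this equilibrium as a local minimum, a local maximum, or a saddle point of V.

local maximum

The Hessian at the origin is H = [[-4, -2, 0, 2], [-2, -8, -4, 14], [0, -4, -4, 12], [2, 14, 12, -38]].
Applying the same elementary operations to the rows and columns of H produces a congruent diagonal matrix with entries -4, -7, -12/7, -2/3.
So there are 4 negative pivots.
H is negative definite, so the origin is a strict local maximum.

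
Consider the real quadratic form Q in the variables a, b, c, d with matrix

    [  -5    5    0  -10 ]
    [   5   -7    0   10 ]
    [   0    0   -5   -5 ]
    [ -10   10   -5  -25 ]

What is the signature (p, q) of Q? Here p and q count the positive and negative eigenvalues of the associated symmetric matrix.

(0, 3)

Congruent diagonalization of A (simultaneous row and column reduction) yields pivots -5, -2, -5, 0.
So there are 3 negative, 1 zero pivots.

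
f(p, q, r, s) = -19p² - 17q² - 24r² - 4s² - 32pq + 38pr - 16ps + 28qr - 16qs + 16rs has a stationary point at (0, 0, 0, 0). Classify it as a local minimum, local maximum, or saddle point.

local maximum

The Hessian at the origin is H = [[-38, -32, 38, -16], [-32, -34, 28, -16], [38, 28, -48, 16], [-16, -16, 16, -8]].
Applying the same elementary operations to the rows and columns of H produces a congruent diagonal matrix with entries -38, -134/19, -518/67, -24/259.
That gives 4 negative pivots.
H is negative definite, so the origin is a strict local maximum.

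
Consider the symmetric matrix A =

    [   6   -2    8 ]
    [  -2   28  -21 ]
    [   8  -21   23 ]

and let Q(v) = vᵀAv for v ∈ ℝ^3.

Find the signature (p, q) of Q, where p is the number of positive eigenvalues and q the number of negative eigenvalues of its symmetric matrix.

(3, 0)

Symmetric row and column elimination reduces A to a congruent diagonal form with pivots 6, 82/3, 3/82.
That gives 3 positive pivots.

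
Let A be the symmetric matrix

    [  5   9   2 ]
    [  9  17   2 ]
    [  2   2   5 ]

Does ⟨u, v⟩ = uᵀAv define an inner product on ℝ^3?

Leading principal minors: Δ_1 = 5, Δ_2 = 4, Δ_3 = 4.
All leading principal minors are positive, so by Sylvester's criterion Q is positive definite.
⟨·,·⟩ is an inner product exactly when A is positive definite.

yes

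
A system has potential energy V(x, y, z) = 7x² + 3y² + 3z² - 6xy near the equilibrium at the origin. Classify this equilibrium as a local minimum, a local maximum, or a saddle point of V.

The Hessian at the origin is H = [[14, -6, 0], [-6, 6, 0], [0, 0, 6]].
Applying the same elementary operations to the rows and columns of H produces a congruent diagonal matrix with entries 14, 24/7, 6.
That gives 3 positive pivots.
H is positive definite, so the origin is a strict local minimum.

local minimum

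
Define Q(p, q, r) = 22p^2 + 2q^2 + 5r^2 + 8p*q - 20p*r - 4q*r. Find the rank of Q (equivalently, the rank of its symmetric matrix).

The associated matrix is A = [[22, 4, -10], [4, 2, -2], [-10, -2, 5]].
Row-reducing A symmetrically gives the diagonal entries 22, 14/11, 3/7.
So there are 3 positive pivots.
The rank is the number of nonzero pivots: 3.

3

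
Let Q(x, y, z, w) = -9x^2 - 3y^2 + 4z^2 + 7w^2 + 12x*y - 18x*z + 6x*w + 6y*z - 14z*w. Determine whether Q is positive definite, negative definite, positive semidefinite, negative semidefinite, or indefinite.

indefinite

The symmetric matrix is A = [[-9, 6, -9, 3], [6, -3, 3, 0], [-9, 3, 4, -7], [3, 0, -7, 7]].
Symmetric row and column elimination reduces A to a congruent diagonal form with pivots -9, 1, 4, 0.
That gives 2 positive, 1 negative, 1 zero pivots.
Hence Q is indefinite.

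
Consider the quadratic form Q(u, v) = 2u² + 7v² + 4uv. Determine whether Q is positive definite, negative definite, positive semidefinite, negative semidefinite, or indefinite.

The symmetric matrix of Q is [[2, 2], [2, 7]].
For the 2×2 matrix [[2, 2], [2, 7]]: det = 2·7 − (2)² = 10, trace = 9.
det > 0 so both eigenvalues share the sign of the trace; trace = 9 > 0 ⇒ both positive.

positive definite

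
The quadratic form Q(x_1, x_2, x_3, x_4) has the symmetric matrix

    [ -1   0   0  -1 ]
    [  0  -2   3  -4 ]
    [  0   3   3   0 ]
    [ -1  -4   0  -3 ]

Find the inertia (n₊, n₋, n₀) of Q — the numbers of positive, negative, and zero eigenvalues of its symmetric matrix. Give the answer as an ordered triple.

(2, 2, 0)

Applying the same elementary operations to the rows and columns of A produces a congruent diagonal matrix with entries -1, -2, 15/2, 6/5.
So there are 2 positive, 2 negative pivots.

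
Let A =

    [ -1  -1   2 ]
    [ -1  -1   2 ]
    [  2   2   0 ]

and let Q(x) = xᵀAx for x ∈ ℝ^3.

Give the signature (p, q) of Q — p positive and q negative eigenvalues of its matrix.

Congruent diagonalization of A (simultaneous row and column reduction) yields pivots -1, 0, 4.
So there are 1 positive, 1 negative, 1 zero pivots.

(1, 1)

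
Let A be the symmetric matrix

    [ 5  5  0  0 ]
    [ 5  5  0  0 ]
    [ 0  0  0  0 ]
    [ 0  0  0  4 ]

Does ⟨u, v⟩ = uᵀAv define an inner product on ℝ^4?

no

Applying the same elementary operations to the rows and columns of A produces a congruent diagonal matrix with entries 5, 0, 0, 4.
Counting signs: 2 positive, 2 zero.
Hence Q is positive semidefinite.
⟨·,·⟩ is an inner product exactly when A is positive definite.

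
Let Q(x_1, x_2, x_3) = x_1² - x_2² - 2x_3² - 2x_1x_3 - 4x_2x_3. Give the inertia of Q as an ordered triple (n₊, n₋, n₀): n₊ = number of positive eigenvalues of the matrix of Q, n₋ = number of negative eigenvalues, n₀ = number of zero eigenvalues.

Write A = [[1, 0, -1], [0, -1, -2], [-1, -2, -2]].
Congruent diagonalization of A (simultaneous row and column reduction) yields pivots 1, -1, 1.
That gives 2 positive, 1 negative pivots.

(2, 1, 0)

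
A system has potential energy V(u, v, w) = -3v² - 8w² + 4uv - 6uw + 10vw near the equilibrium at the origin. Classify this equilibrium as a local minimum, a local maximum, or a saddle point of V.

The Hessian at the origin is H = [[0, 4, -6], [4, -6, 10], [-6, 10, -16]].
H is indefinite, so the origin is a saddle point.

saddle point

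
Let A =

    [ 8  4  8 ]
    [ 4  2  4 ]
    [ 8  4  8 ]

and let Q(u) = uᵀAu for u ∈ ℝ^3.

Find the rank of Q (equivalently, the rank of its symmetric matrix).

1

Congruent diagonalization of A (simultaneous row and column reduction) yields pivots 8, 0, 0.
That gives 1 positive, 2 zero pivots.
The rank is the number of nonzero pivots: 1.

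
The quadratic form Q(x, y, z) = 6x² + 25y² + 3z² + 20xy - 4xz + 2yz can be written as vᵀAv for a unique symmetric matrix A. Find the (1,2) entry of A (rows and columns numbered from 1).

The coefficient of x·y in Q is 20. For a symmetric A this equals A[1,2] + A[2,1] = 2·A[1,2].
So A[1,2] = 20/2 = 10.

10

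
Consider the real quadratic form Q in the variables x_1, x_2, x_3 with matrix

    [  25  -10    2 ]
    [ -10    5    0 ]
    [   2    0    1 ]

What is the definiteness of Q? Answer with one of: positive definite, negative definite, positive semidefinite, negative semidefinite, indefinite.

Leading principal minors: Δ_1 = 25, Δ_2 = 25, Δ_3 = 5.
All leading principal minors are positive, so by Sylvester's criterion Q is positive definite.

positive definite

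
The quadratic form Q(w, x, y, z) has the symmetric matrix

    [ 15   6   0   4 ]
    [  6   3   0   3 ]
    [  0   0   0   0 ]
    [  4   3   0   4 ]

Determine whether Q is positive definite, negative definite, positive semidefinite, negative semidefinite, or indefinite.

Row-reducing A symmetrically gives the diagonal entries 15, 3/5, 0, -1/3.
That gives 2 positive, 1 negative, 1 zero pivots.
Hence Q is indefinite.

indefinite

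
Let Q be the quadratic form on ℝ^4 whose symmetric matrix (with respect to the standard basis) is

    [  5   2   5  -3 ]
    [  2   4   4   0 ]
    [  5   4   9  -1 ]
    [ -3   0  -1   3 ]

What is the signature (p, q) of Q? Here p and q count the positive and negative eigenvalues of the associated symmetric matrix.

An LDLᵀ factorisation of A has diagonal entries 5, 16/5, 11/4, 2/11.
Counting signs: 4 positive.

(4, 0)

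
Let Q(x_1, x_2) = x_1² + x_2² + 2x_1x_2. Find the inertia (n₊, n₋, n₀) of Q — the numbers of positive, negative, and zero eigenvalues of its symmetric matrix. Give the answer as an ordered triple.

(1, 0, 1)

Write A = [[1, 1], [1, 1]].
Congruent diagonalization of A (simultaneous row and column reduction) yields pivots 1, 0.
So there are 1 positive, 1 zero pivots.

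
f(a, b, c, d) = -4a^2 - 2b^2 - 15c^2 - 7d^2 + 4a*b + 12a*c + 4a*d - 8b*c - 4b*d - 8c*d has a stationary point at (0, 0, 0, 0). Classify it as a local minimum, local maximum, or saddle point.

local maximum

The Hessian at the origin is H = [[-8, 4, 12, 4], [4, -4, -8, -4], [12, -8, -30, -8], [4, -4, -8, -14]].
Symmetric row and column elimination reduces H to a congruent diagonal form with pivots -8, -2, -10, -10.
So there are 4 negative pivots.
H is negative definite, so the origin is a strict local maximum.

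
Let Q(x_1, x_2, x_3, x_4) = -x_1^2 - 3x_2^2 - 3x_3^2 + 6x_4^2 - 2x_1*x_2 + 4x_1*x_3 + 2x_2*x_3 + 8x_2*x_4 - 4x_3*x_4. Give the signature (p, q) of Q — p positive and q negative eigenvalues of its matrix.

(2, 2)

The associated matrix is A = [[-1, -1, 2, 0], [-1, -3, 1, 4], [2, 1, -3, -2], [0, 4, -2, 6]].
Applying the same elementary operations to the rows and columns of A produces a congruent diagonal matrix with entries -1, -2, 3/2, 10/3.
That gives 2 positive, 2 negative pivots.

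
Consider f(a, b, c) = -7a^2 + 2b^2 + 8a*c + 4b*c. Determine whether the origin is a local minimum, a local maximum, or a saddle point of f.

saddle point

The Hessian at the origin is H = [[-14, 0, 8], [0, 4, 4], [8, 4, 0]].
Symmetric row and column elimination reduces H to a congruent diagonal form with pivots -14, 4, 4/7.
So there are 2 positive, 1 negative pivots.
H is indefinite, so the origin is a saddle point.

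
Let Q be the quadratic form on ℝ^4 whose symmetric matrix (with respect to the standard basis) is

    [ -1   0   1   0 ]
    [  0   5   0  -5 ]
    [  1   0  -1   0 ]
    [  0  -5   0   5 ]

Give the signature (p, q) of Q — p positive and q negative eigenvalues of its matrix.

Congruent diagonalization of A (simultaneous row and column reduction) yields pivots -1, 5, 0, 0.
So there are 1 positive, 1 negative, 2 zero pivots.

(1, 1)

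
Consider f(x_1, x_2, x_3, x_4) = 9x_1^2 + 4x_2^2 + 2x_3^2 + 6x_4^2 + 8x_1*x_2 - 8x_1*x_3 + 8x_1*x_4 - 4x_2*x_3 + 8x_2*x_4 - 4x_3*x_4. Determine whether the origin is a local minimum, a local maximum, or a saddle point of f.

The Hessian at the origin is H = [[18, 8, -8, 8], [8, 8, -4, 8], [-8, -4, 4, -4], [8, 8, -4, 12]].
Congruent diagonalization of H (simultaneous row and column reduction) yields pivots 18, 40/9, 2/5, 4.
So there are 4 positive pivots.
H is positive definite, so the origin is a strict local minimum.

local minimum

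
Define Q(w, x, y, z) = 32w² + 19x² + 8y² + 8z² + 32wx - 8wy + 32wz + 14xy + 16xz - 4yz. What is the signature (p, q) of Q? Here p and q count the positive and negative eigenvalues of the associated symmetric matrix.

Write A = [[32, 16, -4, 16], [16, 19, 7, 8], [-4, 7, 8, -2], [16, 8, -2, 8]].
Row-reducing A symmetrically gives the diagonal entries 32, 11, 3/22, 0.
Counting signs: 3 positive, 1 zero.

(3, 0)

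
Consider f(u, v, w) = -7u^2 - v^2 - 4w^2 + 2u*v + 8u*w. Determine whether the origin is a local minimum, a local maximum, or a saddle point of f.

The Hessian at the origin is H = [[-14, 2, 8], [2, -2, 0], [8, 0, -8]].
Congruent diagonalization of H (simultaneous row and column reduction) yields pivots -14, -12/7, -8/3.
So there are 3 negative pivots.
H is negative definite, so the origin is a strict local maximum.

local maximum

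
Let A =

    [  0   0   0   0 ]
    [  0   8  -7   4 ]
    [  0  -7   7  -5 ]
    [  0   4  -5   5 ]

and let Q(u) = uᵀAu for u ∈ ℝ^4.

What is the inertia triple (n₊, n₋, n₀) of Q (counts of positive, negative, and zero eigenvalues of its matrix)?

Congruent diagonalization of A (simultaneous row and column reduction) yields pivots 0, 8, 7/8, 3/7.
That gives 3 positive, 1 zero pivots.

(3, 0, 1)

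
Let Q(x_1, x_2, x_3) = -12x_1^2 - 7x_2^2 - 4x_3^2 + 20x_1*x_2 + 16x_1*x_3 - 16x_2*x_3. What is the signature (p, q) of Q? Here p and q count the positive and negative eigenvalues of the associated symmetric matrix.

Write A = [[-12, 10, 8], [10, -7, -8], [8, -8, -4]].
Row-reducing A symmetrically gives the diagonal entries -12, 4/3, 0.
Counting signs: 1 positive, 1 negative, 1 zero.

(1, 1)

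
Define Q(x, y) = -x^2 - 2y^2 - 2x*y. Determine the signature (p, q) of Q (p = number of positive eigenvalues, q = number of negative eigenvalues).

(0, 2)

The symmetric matrix is A = [[-1, -1], [-1, -2]].
Applying the same elementary operations to the rows and columns of A produces a congruent diagonal matrix with entries -1, -1.
Counting signs: 2 negative.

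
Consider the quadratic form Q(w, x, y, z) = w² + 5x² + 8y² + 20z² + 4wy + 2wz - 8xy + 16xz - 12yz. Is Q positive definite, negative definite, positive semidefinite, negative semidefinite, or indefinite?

Write A = [[1, 0, 2, 1], [0, 5, -4, 8], [2, -4, 8, -6], [1, 8, -6, 20]].
Congruent diagonalization of A (simultaneous row and column reduction) yields pivots 1, 5, 4/5, 3.
Counting signs: 4 positive.
Hence Q is positive definite.

positive definite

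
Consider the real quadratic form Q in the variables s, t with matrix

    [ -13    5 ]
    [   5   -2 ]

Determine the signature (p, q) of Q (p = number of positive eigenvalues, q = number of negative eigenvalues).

(0, 2)

Row-reducing A symmetrically gives the diagonal entries -13, -1/13.
Counting signs: 2 negative.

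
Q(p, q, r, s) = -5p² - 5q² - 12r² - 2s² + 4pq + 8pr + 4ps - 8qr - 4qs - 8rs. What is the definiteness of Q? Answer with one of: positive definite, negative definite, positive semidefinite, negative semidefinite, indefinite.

negative definite

The associated matrix is A = [[-5, 2, 4, 2], [2, -5, -4, -2], [4, -4, -12, -4], [2, -2, -4, -2]].
Congruent diagonalization of A (simultaneous row and column reduction) yields pivots -5, -21/5, -52/7, -6/13.
Counting signs: 4 negative.
Hence Q is negative definite.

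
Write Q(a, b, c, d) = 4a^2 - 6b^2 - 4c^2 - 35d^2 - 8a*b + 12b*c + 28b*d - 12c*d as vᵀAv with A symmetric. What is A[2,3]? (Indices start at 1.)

6

The coefficient of b·c in Q is 12. For a symmetric A this equals A[2,3] + A[3,2] = 2·A[2,3].
So A[2,3] = 12/2 = 6.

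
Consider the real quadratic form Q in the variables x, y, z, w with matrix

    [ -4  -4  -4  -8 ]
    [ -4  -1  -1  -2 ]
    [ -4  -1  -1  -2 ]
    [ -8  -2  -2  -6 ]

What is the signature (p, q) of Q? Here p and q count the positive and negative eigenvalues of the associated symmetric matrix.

Congruent diagonalization of A (simultaneous row and column reduction) yields pivots -4, 3, 0, -2.
Counting signs: 1 positive, 2 negative, 1 zero.

(1, 2)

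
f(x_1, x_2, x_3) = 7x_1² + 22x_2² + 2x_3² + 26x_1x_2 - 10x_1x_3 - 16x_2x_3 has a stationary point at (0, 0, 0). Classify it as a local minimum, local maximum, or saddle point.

The Hessian at the origin is H = [[14, 26, -10], [26, 44, -16], [-10, -16, 4]].
Row-reducing H symmetrically gives the diagonal entries 14, -30/7, -8/5.
So there are 1 positive, 2 negative pivots.
H is indefinite, so the origin is a saddle point.

saddle point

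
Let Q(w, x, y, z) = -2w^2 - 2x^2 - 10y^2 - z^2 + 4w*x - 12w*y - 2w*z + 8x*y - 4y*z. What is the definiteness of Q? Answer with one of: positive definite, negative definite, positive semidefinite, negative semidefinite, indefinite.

indefinite

The symmetric matrix is A = [[-2, 2, -6, -1], [2, -2, 4, 0], [-6, 4, -10, -2], [-1, 0, -2, -1]].
A is congruent to a diagonal matrix with 2 positive, 2 negative and 0 zero entries, so Q is indefinite.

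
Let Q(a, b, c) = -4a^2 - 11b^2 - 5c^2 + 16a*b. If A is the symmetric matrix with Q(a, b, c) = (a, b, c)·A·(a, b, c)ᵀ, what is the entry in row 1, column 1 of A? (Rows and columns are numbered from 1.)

-4

The coefficient of a^2 in Q is -4, and that is exactly A[1,1].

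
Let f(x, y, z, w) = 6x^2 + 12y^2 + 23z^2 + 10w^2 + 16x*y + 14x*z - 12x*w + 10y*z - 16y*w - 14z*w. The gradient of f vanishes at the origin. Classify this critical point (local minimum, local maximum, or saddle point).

local minimum

The Hessian at the origin is H = [[12, 16, 14, -12], [16, 24, 10, -16], [14, 10, 46, -14], [-12, -16, -14, 20]].
Congruent diagonalization of H (simultaneous row and column reduction) yields pivots 12, 8/3, 3/2, 8.
That gives 4 positive pivots.
H is positive definite, so the origin is a strict local minimum.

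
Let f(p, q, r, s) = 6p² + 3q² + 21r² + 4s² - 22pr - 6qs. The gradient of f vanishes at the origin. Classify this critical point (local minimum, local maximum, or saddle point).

local minimum

The Hessian at the origin is H = [[12, 0, -22, 0], [0, 6, 0, -6], [-22, 0, 42, 0], [0, -6, 0, 8]].
Row-reducing H symmetrically gives the diagonal entries 12, 6, 5/3, 2.
Counting signs: 4 positive.
H is positive definite, so the origin is a strict local minimum.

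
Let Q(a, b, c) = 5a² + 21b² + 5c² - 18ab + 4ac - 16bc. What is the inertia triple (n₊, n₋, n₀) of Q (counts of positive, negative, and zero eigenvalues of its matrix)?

The associated matrix is A = [[5, -9, 2], [-9, 21, -8], [2, -8, 5]].
Congruent diagonalization of A (simultaneous row and column reduction) yields pivots 5, 24/5, 1/6.
That gives 3 positive pivots.

(3, 0, 0)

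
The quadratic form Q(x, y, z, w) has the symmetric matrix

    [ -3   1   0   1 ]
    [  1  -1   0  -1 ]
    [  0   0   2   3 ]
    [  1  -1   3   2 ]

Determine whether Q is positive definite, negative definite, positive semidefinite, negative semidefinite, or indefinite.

Applying the same elementary operations to the rows and columns of A produces a congruent diagonal matrix with entries -3, -2/3, 2, -3/2.
So there are 1 positive, 3 negative pivots.
Hence Q is indefinite.

indefinite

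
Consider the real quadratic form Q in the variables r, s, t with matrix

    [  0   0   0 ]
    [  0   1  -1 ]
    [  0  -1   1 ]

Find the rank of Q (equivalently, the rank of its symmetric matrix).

Row-reducing A symmetrically gives the diagonal entries 0, 1, 0.
Counting signs: 1 positive, 2 zero.
The rank is the number of nonzero pivots: 1.

1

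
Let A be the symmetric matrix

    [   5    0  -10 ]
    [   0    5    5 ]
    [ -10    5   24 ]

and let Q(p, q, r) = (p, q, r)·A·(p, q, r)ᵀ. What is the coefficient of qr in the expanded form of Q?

10

The coefficient of qr is A[2,3] + A[3,2] = 2·5 = 10.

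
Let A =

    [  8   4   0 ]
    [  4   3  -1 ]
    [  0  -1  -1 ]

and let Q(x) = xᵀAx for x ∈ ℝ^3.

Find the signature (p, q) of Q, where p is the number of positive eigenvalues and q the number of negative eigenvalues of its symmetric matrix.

Row-reducing A symmetrically gives the diagonal entries 8, 1, -2.
So there are 2 positive, 1 negative pivots.

(2, 1)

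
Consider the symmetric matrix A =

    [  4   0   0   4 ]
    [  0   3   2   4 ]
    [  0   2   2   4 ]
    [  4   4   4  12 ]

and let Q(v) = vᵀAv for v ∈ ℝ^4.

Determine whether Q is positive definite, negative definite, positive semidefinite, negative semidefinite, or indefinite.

positive semidefinite

Row-reducing A symmetrically gives the diagonal entries 4, 3, 2/3, 0.
That gives 3 positive, 1 zero pivots.
Hence Q is positive semidefinite.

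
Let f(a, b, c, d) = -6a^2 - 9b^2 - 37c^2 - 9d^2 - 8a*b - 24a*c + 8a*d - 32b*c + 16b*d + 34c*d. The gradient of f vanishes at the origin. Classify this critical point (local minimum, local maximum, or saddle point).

local maximum

The Hessian at the origin is H = [[-12, -8, -24, 8], [-8, -18, -32, 16], [-24, -32, -74, 34], [8, 16, 34, -18]].
Congruent diagonalization of H (simultaneous row and column reduction) yields pivots -12, -38/3, -110/19, -8/55.
So there are 4 negative pivots.
H is negative definite, so the origin is a strict local maximum.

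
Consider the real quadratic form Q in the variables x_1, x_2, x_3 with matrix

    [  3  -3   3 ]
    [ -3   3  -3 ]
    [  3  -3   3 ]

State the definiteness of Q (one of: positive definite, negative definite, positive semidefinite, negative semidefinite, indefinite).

Row-reducing A symmetrically gives the diagonal entries 3, 0, 0.
Counting signs: 1 positive, 2 zero.
Hence Q is positive semidefinite.

positive semidefinite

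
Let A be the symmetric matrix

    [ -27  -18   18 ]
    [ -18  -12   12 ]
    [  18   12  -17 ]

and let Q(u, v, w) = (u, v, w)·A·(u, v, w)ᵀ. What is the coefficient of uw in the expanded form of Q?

36

The coefficient of uw is A[1,3] + A[3,1] = 2·18 = 36.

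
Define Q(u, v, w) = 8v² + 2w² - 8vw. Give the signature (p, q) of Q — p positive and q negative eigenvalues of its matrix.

Write A = [[0, 0, 0], [0, 8, -4], [0, -4, 2]].
Symmetric row and column elimination reduces A to a congruent diagonal form with pivots 0, 8, 0.
That gives 1 positive, 2 zero pivots.

(1, 0)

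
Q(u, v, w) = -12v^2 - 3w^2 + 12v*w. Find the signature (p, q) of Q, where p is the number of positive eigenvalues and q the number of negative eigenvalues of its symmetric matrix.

The associated matrix is A = [[0, 0, 0], [0, -12, 6], [0, 6, -3]].
Symmetric row and column elimination reduces A to a congruent diagonal form with pivots 0, -12, 0.
That gives 1 negative, 2 zero pivots.

(0, 1)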